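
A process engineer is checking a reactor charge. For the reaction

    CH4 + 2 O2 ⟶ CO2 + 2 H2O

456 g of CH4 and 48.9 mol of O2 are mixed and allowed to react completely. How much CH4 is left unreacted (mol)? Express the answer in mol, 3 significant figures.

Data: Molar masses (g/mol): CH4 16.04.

n(CH4) = 456.0 / 16.04 = 28.43 mol
n(O2) = 48.90 mol
n/ν → CH4: 28.43, O2: 24.45; O2 is limiting.
CH4 consumed = (1/2) × 48.90 = 24.45 mol
CH4 remaining = 28.43 − 24.45 = 3.980 mol

3.98 mol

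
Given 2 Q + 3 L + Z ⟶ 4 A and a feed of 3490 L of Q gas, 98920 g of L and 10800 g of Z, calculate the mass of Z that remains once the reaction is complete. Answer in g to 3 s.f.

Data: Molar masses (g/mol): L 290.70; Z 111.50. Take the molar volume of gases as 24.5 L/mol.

n(Q) = 3490 / 24.5 = 142.4 mol
n(L) = 98920 / 290.70 = 340.3 mol
n(Z) = 10800 / 111.50 = 96.86 mol
n/ν → Q: 71.20, L: 113.4, Z: 96.86; Q is limiting.
Z consumed = (1/2) × 142.4 = 71.20 mol
Z remaining = 96.86 − 71.20 = 25.66 mol
mass = 25.66 × 111.50 = 2861 g

2860 g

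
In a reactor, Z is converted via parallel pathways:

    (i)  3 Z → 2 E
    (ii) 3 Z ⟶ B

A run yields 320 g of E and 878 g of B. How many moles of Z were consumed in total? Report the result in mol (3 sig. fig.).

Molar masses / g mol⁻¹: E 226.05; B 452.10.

7.95 mol

n(E) = 320 / 226.05 = 1.416 mol
n(B) = 878 / 452.10 = 1.942 mol
n(Z) via (i) = (3/2)×1.416 = 2.124 mol
n(Z) via (ii) = (3/1)×1.942 = 5.826 mol
total n(Z) = 2.124 + 5.826 = 7.950 mol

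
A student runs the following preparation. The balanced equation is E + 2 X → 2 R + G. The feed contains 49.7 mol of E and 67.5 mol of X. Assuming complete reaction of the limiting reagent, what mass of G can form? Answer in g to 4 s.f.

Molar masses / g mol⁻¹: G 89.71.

n(E) = 49.70 mol
n(X) = 67.50 mol
n/ν for E = 49.70/1 = 49.70
n/ν for X = 67.50/2 = 33.75
Smallest n/ν is X → limiting reagent.
n(G) = (1/2) × 67.50 = 33.75 mol
mass = 33.75 × 89.71 = 3028 g

3028 g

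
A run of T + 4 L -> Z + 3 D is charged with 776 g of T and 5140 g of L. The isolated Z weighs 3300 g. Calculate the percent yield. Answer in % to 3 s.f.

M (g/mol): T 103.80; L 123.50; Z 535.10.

n(T) = 776.0 / 103.80 = 7.476 mol
n(L) = 5140 / 123.50 = 41.62 mol
n/ν → T: 7.476, L: 10.41; T is limiting.
theoretical n(Z) = (1/1) × 7.476 = 7.476 mol → 4000 g
% yield = 3300 / 4000 × 100 = 82.50 %

82.5 %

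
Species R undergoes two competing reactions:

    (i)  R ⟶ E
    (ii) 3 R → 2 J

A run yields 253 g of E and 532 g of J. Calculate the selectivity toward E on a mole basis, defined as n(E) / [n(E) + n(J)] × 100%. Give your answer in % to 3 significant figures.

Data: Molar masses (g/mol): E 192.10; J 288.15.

n(E) = 253 / 192.10 = 1.317 mol
n(J) = 532 / 288.15 = 1.846 mol
selectivity = 1.317/(1.317+1.846) × 100 = 41.64 %

41.6 %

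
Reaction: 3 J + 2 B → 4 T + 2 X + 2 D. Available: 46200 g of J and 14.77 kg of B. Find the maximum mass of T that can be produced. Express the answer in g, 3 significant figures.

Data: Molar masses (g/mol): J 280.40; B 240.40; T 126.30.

n(J) = 46200 / 280.40 = 164.8 mol
n(B) = 14.77×1000 / 240.40 = 61.44 mol
n/ν → J: 54.93, B: 30.72; B is limiting.
n(T) = (4/2) × 61.44 = 122.9 mol
mass = 122.9 × 126.30 = 15520 g

15500 g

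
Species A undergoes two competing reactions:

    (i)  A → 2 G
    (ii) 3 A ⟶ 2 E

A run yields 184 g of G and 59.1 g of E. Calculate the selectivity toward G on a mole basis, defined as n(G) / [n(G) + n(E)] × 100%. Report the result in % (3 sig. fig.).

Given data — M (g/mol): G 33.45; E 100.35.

n(G) = 184 / 33.45 = 5.501 mol
n(E) = 59.1 / 100.35 = 0.5889 mol
selectivity = 5.501/(5.501+0.5889) × 100 = 90.33 %

90.3 %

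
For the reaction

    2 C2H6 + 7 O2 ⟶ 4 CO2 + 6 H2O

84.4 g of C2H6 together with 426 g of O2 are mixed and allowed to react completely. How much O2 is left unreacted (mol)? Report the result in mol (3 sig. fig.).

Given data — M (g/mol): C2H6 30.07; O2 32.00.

n(C2H6) = 84.40 / 30.07 = 2.807 mol
n(O2) = 426.0 / 32.00 = 13.31 mol
n/ν → C2H6: 1.404, O2: 1.901; C2H6 is limiting.
O2 consumed = (7/2) × 2.807 = 9.825 mol
O2 remaining = 13.31 − 9.825 = 3.485 mol

3.49 mol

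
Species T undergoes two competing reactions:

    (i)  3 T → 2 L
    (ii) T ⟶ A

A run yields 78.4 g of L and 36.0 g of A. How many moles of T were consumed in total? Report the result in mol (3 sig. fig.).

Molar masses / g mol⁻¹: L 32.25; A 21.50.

n(L) = 78.4 / 32.25 = 2.431 mol
n(A) = 36.0 / 21.50 = 1.674 mol
n(T) via (i) = (3/2)×2.431 = 3.647 mol
n(T) via (ii) = (1/1)×1.674 = 1.674 mol
total n(T) = 3.647 + 1.674 = 5.321 mol

5.32 mol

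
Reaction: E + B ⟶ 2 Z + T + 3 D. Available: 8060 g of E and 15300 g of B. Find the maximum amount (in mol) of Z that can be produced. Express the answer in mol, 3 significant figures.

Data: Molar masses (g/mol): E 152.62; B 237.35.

n(E) = 8060 / 152.62 = 52.81 mol
n(B) = 15300 / 237.35 = 64.46 mol
n/ν for E = 52.81/1 = 52.81
n/ν for B = 64.46/1 = 64.46
Smallest n/ν is E → limiting reagent.
n(Z) = (2/1) × 52.81 = 105.6 mol

106 mol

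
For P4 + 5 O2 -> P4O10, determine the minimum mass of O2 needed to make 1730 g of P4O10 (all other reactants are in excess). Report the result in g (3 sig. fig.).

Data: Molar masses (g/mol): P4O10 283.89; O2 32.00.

n(P4O10) = 1730 / 283.89 = 6.094 mol
n(O2) = (5/1) × 6.094 = 30.47 mol
mass = 30.47 × 32.00 = 975.0 g

975 g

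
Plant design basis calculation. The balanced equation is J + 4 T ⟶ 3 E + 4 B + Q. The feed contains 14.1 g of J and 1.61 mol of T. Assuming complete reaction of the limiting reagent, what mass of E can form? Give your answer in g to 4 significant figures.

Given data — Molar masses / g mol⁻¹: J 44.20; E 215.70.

206.4 g

n(J) = 14.10 / 44.20 = 0.3190 mol
n(T) = 1.610 mol
n/ν for J = 0.3190/1 = 0.3190
n/ν for T = 1.610/4 = 0.4025
Smallest n/ν is J → limiting reagent.
n(E) = (3/1) × 0.3190 = 0.9570 mol
mass = 0.9570 × 215.70 = 206.4 g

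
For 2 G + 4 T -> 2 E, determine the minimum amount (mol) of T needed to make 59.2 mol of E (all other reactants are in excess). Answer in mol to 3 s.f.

n(E) = 59.20 mol
n(T) = (4/2) × 59.20 = 118.4 mol

118 mol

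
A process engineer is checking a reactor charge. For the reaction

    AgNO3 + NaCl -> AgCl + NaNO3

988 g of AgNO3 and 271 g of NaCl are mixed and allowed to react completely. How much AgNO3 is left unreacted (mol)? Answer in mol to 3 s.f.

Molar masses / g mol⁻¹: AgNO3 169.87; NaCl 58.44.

n(AgNO3) = 988.0 / 169.87 = 5.816 mol
n(NaCl) = 271.0 / 58.44 = 4.637 mol
n/ν → AgNO3: 5.816, NaCl: 4.637; NaCl is limiting.
AgNO3 consumed = (1/1) × 4.637 = 4.637 mol
AgNO3 remaining = 5.816 − 4.637 = 1.179 mol

1.18 mol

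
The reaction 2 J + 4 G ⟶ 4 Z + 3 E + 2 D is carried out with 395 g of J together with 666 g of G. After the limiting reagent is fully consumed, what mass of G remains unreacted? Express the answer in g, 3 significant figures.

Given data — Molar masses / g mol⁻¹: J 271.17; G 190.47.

111 g

n(J) = 395.0 / 271.17 = 1.457 mol
n(G) = 666.0 / 190.47 = 3.497 mol
n/ν for J = 1.457/2 = 0.7285
n/ν for G = 3.497/4 = 0.8743
Smallest n/ν is J → limiting reagent.
G consumed = (4/2) × 1.457 = 2.914 mol
G remaining = 3.497 − 2.914 = 0.5830 mol
mass = 0.5830 × 190.47 = 111.0 g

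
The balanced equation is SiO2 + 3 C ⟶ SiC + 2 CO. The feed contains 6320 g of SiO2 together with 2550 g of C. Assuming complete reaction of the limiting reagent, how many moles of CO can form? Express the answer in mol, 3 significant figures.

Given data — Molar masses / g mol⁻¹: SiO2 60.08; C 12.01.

n(SiO2) = 6320 / 60.08 = 105.2 mol
n(C) = 2550 / 12.01 = 212.3 mol
n/ν for SiO2 = 105.2/1 = 105.2
n/ν for C = 212.3/3 = 70.77
Smallest n/ν is C → limiting reagent.
n(CO) = (2/3) × 212.3 = 141.5 mol

142 mol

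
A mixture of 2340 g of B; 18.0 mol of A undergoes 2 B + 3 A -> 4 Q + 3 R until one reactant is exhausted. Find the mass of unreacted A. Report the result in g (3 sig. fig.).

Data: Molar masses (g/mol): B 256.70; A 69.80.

n(B) = 2340 / 256.70 = 9.116 mol
n(A) = 18.00 mol
n/ν → B: 4.558, A: 6.000; B is limiting.
A consumed = (3/2) × 9.116 = 13.67 mol
A remaining = 18.00 − 13.67 = 4.330 mol
mass = 4.330 × 69.80 = 302.2 g

302 g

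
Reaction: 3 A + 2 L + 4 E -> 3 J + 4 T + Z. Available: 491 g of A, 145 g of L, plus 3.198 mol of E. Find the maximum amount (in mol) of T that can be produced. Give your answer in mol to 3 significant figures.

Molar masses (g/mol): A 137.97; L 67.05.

n(A) = 491.0 / 137.97 = 3.559 mol
n(L) = 145.0 / 67.05 = 2.163 mol
n(E) = 3.198 mol
n/ν for A = 3.559/3 = 1.186
n/ν for L = 2.163/2 = 1.082
n/ν for E = 3.198/4 = 0.7995
Smallest n/ν is E → limiting reagent.
n(T) = (4/4) × 3.198 = 3.198 mol

3.20 mol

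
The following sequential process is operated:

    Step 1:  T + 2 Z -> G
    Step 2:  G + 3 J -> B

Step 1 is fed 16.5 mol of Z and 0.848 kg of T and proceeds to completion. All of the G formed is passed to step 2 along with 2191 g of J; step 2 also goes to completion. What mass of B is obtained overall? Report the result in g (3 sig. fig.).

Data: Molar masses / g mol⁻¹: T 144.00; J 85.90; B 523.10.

3080 g

Step 1:
n(Z) = 16.50 mol
n(T) = 0.8480×1000 / 144.00 = 5.889 mol
n/ν for Z = 16.50/2 = 8.250
n/ν for T = 5.889/1 = 5.889
Smallest n/ν is T → limiting reagent.
n(G) produced = (1/1) × 5.889 = 5.889 mol
Step 2:
n(G) available = 5.889 mol
n(J) = 2191 / 85.90 = 25.51 mol
n/ν for G = 5.889/1 = 5.889
n/ν for J = 25.51/3 = 8.503
Smallest n/ν is G → limiting reagent.
n(B) = (1/1) × 5.889 = 5.889 mol
mass = 5.889 × 523.10 = 3081 g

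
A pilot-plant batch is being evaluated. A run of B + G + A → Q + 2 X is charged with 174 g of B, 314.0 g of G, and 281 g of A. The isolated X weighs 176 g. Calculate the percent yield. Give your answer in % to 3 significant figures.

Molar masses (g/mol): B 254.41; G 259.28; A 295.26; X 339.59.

37.9 %

n(B) = 174.0 / 254.41 = 0.6839 mol
n(G) = 314.0 / 259.28 = 1.211 mol
n(A) = 281.0 / 295.26 = 0.9517 mol
n/ν for B = 0.6839/1 = 0.6839
n/ν for G = 1.211/1 = 1.211
n/ν for A = 0.9517/1 = 0.9517
Smallest n/ν is B → limiting reagent.
theoretical n(X) = (2/1) × 0.6839 = 1.368 mol → 464.6 g
% yield = 176 / 464.6 × 100 = 37.88 %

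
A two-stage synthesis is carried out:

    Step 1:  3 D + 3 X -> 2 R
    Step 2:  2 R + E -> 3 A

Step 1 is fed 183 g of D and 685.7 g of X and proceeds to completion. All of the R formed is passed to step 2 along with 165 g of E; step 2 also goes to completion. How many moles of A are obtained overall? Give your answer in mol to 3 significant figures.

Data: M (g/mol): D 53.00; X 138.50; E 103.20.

Step 1:
n(D) = 183.0 / 53.00 = 3.453 mol
n(X) = 685.7 / 138.50 = 4.951 mol
n/ν for D = 3.453/3 = 1.151
n/ν for X = 4.951/3 = 1.650
Smallest n/ν is D → limiting reagent.
n(R) produced = (2/3) × 3.453 = 2.302 mol
Step 2:
n(R) available = 2.302 mol
n(E) = 165.0 / 103.20 = 1.599 mol
n/ν for R = 2.302/2 = 1.151
n/ν for E = 1.599/1 = 1.599
Smallest n/ν is R → limiting reagent.
n(A) = (3/2) × 2.302 = 3.453 mol

3.45 mol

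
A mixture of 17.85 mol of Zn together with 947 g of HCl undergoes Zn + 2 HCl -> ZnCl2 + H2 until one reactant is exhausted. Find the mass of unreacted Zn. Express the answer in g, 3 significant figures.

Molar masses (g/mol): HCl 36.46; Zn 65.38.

318 g

n(Zn) = 17.85 mol
n(HCl) = 947.0 / 36.46 = 25.97 mol
n/ν → Zn: 17.85, HCl: 12.99; HCl is limiting.
Zn consumed = (1/2) × 25.97 = 12.99 mol
Zn remaining = 17.85 − 12.99 = 4.860 mol
mass = 4.860 × 65.38 = 317.7 g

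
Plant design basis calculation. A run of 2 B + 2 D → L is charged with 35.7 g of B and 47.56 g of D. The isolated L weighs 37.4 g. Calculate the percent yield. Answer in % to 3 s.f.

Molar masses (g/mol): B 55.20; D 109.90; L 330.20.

n(B) = 35.70 / 55.20 = 0.6467 mol
n(D) = 47.56 / 109.90 = 0.4328 mol
n/ν → B: 0.3234, D: 0.2164; D is limiting.
theoretical n(L) = (1/2) × 0.4328 = 0.2164 mol → 71.46 g
% yield = 37.4 / 71.46 × 100 = 52.34 %

52.3 %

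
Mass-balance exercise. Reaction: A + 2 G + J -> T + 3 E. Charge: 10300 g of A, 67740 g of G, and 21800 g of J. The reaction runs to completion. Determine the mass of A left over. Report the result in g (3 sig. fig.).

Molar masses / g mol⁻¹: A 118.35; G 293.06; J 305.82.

1860 g

n(A) = 10300 / 118.35 = 87.03 mol
n(G) = 67740 / 293.06 = 231.1 mol
n(J) = 21800 / 305.82 = 71.28 mol
n/ν → A: 87.03, G: 115.6, J: 71.28; J is limiting.
A consumed = (1/1) × 71.28 = 71.28 mol
A remaining = 87.03 − 71.28 = 15.75 mol
mass = 15.75 × 118.35 = 1864 g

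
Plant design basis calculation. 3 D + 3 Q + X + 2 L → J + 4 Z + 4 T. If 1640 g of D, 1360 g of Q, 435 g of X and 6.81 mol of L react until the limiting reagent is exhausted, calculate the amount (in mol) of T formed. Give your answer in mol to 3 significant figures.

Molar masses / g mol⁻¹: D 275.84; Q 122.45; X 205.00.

n(D) = 1640 / 275.84 = 5.945 mol
n(Q) = 1360 / 122.45 = 11.11 mol
n(X) = 435.0 / 205.00 = 2.122 mol
n(L) = 6.810 mol
n/ν for D = 5.945/3 = 1.982
n/ν for Q = 11.11/3 = 3.703
n/ν for X = 2.122/1 = 2.122
n/ν for L = 6.810/2 = 3.405
Smallest n/ν is D → limiting reagent.
n(T) = (4/3) × 5.945 = 7.927 mol

7.93 mol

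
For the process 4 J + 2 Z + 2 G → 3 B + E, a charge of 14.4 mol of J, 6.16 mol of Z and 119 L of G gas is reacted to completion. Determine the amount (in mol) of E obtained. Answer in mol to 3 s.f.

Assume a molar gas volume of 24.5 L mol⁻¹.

2.43 mol

n(J) = 14.40 mol
n(Z) = 6.160 mol
n(G) = 119.0 / 24.5 = 4.857 mol
n/ν for J = 14.40/4 = 3.600
n/ν for Z = 6.160/2 = 3.080
n/ν for G = 4.857/2 = 2.429
Smallest n/ν is G → limiting reagent.
n(E) = (1/2) × 4.857 = 2.429 mol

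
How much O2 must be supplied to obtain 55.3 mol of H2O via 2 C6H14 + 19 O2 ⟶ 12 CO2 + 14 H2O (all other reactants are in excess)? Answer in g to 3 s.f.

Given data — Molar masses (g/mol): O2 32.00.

n(H2O) = 55.30 mol
n(O2) = (19/14) × 55.30 = 75.05 mol
mass = 75.05 × 32.00 = 2402 g

2400 g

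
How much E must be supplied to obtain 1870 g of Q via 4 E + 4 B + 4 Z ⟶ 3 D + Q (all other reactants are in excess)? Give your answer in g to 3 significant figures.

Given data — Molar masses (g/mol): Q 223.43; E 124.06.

4150 g

n(Q) = 1870 / 223.43 = 8.370 mol
n(E) = (4/1) × 8.370 = 33.48 mol
mass = 33.48 × 124.06 = 4154 g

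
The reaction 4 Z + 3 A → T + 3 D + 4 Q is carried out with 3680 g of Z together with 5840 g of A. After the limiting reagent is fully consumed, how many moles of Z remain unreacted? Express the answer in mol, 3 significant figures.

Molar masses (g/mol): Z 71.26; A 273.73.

n(Z) = 3680 / 71.26 = 51.64 mol
n(A) = 5840 / 273.73 = 21.33 mol
n/ν for Z = 51.64/4 = 12.91
n/ν for A = 21.33/3 = 7.110
Smallest n/ν is A → limiting reagent.
Z consumed = (4/3) × 21.33 = 28.44 mol
Z remaining = 51.64 − 28.44 = 23.20 mol

23.2 mol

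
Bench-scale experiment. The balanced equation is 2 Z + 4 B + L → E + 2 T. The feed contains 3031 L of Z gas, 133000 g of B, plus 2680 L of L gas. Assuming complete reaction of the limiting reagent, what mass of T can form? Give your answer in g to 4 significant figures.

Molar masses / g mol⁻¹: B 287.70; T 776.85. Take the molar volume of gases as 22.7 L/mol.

n(Z) = 3031 / 22.7 = 133.5 mol
n(B) = 133000 / 287.70 = 462.3 mol
n(L) = 2680 / 22.7 = 118.1 mol
n/ν → Z: 66.75, B: 115.6, L: 118.1; Z is limiting.
n(T) = (2/2) × 133.5 = 133.5 mol
mass = 133.5 × 776.85 = 103700 g

103700 g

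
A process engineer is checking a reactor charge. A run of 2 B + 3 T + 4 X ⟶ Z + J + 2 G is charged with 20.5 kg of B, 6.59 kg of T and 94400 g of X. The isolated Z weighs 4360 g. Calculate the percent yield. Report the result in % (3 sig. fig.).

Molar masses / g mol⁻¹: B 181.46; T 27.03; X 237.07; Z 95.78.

n(B) = 20.50×1000 / 181.46 = 113.0 mol
n(T) = 6.590×1000 / 27.03 = 243.8 mol
n(X) = 94400 / 237.07 = 398.2 mol
n/ν for B = 113.0/2 = 56.50
n/ν for T = 243.8/3 = 81.27
n/ν for X = 398.2/4 = 99.55
Smallest n/ν is B → limiting reagent.
theoretical n(Z) = (1/2) × 113.0 = 56.50 mol → 5412 g
% yield = 4360 / 5412 × 100 = 80.56 %

80.6 %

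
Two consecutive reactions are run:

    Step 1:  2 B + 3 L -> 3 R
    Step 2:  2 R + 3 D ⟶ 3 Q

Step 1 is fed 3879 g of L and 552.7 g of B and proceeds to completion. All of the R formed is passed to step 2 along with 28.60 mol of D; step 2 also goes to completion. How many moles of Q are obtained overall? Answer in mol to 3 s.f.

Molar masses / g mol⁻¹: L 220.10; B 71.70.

17.3 mol

Step 1:
n(L) = 3879 / 220.10 = 17.62 mol
n(B) = 552.7 / 71.70 = 7.709 mol
n/ν for L = 17.62/3 = 5.873
n/ν for B = 7.709/2 = 3.855
Smallest n/ν is B → limiting reagent.
n(R) produced = (3/2) × 7.709 = 11.56 mol
Step 2:
n(R) available = 11.56 mol
n(D) = 28.60 mol
n/ν for R = 11.56/2 = 5.780
n/ν for D = 28.60/3 = 9.533
Smallest n/ν is R → limiting reagent.
n(Q) = (3/2) × 11.56 = 17.34 mol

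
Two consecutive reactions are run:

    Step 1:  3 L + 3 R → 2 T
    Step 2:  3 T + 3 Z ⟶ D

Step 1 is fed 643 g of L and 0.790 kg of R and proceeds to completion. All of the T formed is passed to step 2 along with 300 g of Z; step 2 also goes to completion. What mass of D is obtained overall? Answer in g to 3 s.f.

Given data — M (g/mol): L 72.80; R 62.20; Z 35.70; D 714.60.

Step 1:
n(L) = 643.0 / 72.80 = 8.832 mol
n(R) = 0.7900×1000 / 62.20 = 12.70 mol
n/ν → L: 2.944, R: 4.233; L is limiting.
n(T) produced = (2/3) × 8.832 = 5.888 mol
Step 2:
n(T) available = 5.888 mol
n(Z) = 300.0 / 35.70 = 8.403 mol
n/ν → T: 1.963, Z: 2.801; T is limiting.
n(D) = (1/3) × 5.888 = 1.963 mol
mass = 1.963 × 714.60 = 1403 g

1400 g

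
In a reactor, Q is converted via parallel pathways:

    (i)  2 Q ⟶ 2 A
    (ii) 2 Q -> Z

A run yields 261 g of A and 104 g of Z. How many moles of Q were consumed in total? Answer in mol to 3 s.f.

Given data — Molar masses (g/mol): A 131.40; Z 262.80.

2.78 mol

n(A) = 261 / 131.40 = 1.986 mol
n(Z) = 104 / 262.80 = 0.3957 mol
n(Q) via (i) = (2/2)×1.986 = 1.986 mol
n(Q) via (ii) = (2/1)×0.3957 = 0.7914 mol
total n(Q) = 1.986 + 0.7914 = 2.777 mol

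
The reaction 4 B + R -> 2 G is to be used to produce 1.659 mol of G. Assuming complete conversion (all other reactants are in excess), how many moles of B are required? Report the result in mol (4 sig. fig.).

3.318 mol

n(G) = 1.659 mol
n(B) = (4/2) × 1.659 = 3.318 mol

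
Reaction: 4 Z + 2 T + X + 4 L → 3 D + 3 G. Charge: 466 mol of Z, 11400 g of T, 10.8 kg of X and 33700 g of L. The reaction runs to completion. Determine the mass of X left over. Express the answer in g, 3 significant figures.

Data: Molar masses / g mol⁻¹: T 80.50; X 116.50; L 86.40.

2550 g

n(Z) = 466.0 mol
n(T) = 11400 / 80.50 = 141.6 mol
n(X) = 10.80×1000 / 116.50 = 92.70 mol
n(L) = 33700 / 86.40 = 390.0 mol
n/ν → Z: 116.5, T: 70.80, X: 92.70, L: 97.50; T is limiting.
X consumed = (1/2) × 141.6 = 70.80 mol
X remaining = 92.70 − 70.80 = 21.90 mol
mass = 21.90 × 116.50 = 2551 g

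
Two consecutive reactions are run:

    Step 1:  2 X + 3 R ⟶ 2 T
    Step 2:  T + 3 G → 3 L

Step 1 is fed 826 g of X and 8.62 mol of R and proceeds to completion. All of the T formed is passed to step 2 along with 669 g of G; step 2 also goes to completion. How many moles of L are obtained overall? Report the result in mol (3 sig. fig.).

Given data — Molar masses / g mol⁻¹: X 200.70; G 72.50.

9.23 mol

Step 1:
n(X) = 826.0 / 200.70 = 4.116 mol
n(R) = 8.620 mol
n/ν for X = 4.116/2 = 2.058
n/ν for R = 8.620/3 = 2.873
Smallest n/ν is X → limiting reagent.
n(T) produced = (2/2) × 4.116 = 4.116 mol
Step 2:
n(T) available = 4.116 mol
n(G) = 669.0 / 72.50 = 9.228 mol
n/ν for T = 4.116/1 = 4.116
n/ν for G = 9.228/3 = 3.076
Smallest n/ν is G → limiting reagent.
n(L) = (3/3) × 9.228 = 9.228 mol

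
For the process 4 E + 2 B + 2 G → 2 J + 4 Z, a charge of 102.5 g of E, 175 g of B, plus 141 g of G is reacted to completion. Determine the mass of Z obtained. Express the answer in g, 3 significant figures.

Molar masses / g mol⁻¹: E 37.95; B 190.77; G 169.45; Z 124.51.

n(E) = 102.5 / 37.95 = 2.701 mol
n(B) = 175.0 / 190.77 = 0.9173 mol
n(G) = 141.0 / 169.45 = 0.8321 mol
n/ν for E = 2.701/4 = 0.6753
n/ν for B = 0.9173/2 = 0.4587
n/ν for G = 0.8321/2 = 0.4161
Smallest n/ν is G → limiting reagent.
n(Z) = (4/2) × 0.8321 = 1.664 mol
mass = 1.664 × 124.51 = 207.2 g

207 g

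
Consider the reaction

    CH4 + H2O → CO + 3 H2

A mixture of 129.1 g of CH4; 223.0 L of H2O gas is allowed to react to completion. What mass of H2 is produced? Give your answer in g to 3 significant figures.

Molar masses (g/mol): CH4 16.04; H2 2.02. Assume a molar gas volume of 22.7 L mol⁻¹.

n(CH4) = 129.1 / 16.04 = 8.049 mol
n(H2O) = 223.0 / 22.7 = 9.824 mol
n/ν → CH4: 8.049, H2O: 9.824; CH4 is limiting.
n(H2) = (3/1) × 8.049 = 24.15 mol
mass = 24.15 × 2.02 = 48.78 g

48.8 g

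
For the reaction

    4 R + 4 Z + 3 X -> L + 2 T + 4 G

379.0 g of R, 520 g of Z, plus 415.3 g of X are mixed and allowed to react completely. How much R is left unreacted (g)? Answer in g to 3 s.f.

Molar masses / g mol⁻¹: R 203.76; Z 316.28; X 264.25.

44.0 g

n(R) = 379.0 / 203.76 = 1.860 mol
n(Z) = 520.0 / 316.28 = 1.644 mol
n(X) = 415.3 / 264.25 = 1.572 mol
n/ν for R = 1.860/4 = 0.4650
n/ν for Z = 1.644/4 = 0.4110
n/ν for X = 1.572/3 = 0.5240
Smallest n/ν is Z → limiting reagent.
R consumed = (4/4) × 1.644 = 1.644 mol
R remaining = 1.860 − 1.644 = 0.2160 mol
mass = 0.2160 × 203.76 = 44.01 g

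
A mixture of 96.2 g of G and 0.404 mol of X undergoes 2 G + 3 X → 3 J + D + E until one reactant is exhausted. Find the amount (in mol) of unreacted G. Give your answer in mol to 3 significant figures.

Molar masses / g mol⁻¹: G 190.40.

0.236 mol

n(G) = 96.20 / 190.40 = 0.5053 mol
n(X) = 0.4040 mol
n/ν for G = 0.5053/2 = 0.2527
n/ν for X = 0.4040/3 = 0.1347
Smallest n/ν is X → limiting reagent.
G consumed = (2/3) × 0.4040 = 0.2693 mol
G remaining = 0.5053 − 0.2693 = 0.2360 mol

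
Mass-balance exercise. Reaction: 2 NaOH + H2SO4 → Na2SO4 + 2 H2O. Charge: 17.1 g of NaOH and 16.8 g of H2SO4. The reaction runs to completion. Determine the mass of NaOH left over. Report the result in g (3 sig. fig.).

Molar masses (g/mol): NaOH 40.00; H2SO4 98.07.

3.40 g

n(NaOH) = 17.10 / 40.00 = 0.4275 mol
n(H2SO4) = 16.80 / 98.07 = 0.1713 mol
n/ν for NaOH = 0.4275/2 = 0.2138
n/ν for H2SO4 = 0.1713/1 = 0.1713
Smallest n/ν is H2SO4 → limiting reagent.
NaOH consumed = (2/1) × 0.1713 = 0.3426 mol
NaOH remaining = 0.4275 − 0.3426 = 0.08490 mol
mass = 0.08490 × 40.00 = 3.396 g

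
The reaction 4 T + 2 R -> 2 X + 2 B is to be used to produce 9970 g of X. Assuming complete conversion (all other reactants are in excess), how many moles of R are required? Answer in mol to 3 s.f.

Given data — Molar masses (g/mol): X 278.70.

n(X) = 9970 / 278.70 = 35.77 mol
n(R) = (2/2) × 35.77 = 35.77 mol

35.8 mol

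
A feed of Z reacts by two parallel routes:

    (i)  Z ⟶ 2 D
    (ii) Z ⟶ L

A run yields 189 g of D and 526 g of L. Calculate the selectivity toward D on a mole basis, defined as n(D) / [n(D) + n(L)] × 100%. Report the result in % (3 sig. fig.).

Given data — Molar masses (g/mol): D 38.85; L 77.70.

41.8 %

n(D) = 189 / 38.85 = 4.865 mol
n(L) = 526 / 77.70 = 6.770 mol
selectivity = 4.865/(4.865+6.770) × 100 = 41.81 %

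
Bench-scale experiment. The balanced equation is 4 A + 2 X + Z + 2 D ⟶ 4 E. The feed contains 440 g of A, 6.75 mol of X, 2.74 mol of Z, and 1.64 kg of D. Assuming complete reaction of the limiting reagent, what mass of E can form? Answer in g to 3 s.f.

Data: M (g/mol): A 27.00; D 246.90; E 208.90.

n(A) = 440.0 / 27.00 = 16.30 mol
n(X) = 6.750 mol
n(Z) = 2.740 mol
n(D) = 1.640×1000 / 246.90 = 6.642 mol
n/ν → A: 4.075, X: 3.375, Z: 2.740, D: 3.321; Z is limiting.
n(E) = (4/1) × 2.740 = 10.96 mol
mass = 10.96 × 208.90 = 2290 g

2290 g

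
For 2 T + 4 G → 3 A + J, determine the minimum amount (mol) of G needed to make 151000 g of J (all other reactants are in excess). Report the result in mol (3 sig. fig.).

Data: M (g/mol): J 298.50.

n(J) = 151000 / 298.50 = 505.9 mol
n(G) = (4/1) × 505.9 = 2024 mol

2020 mol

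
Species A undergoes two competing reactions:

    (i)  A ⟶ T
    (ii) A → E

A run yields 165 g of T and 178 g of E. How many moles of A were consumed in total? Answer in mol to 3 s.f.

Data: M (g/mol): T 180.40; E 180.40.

n(T) = 165 / 180.40 = 0.9146 mol
n(E) = 178 / 180.40 = 0.9867 mol
n(A) via (i) = (1/1)×0.9146 = 0.9146 mol
n(A) via (ii) = (1/1)×0.9867 = 0.9867 mol
total n(A) = 0.9146 + 0.9867 = 1.901 mol

1.90 mol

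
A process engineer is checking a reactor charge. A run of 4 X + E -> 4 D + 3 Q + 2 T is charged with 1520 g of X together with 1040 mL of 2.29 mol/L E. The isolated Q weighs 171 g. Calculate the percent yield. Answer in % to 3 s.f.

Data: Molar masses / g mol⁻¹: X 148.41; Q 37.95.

63.1 %

n(X) = 1520 / 148.41 = 10.24 mol
n(E) = 2.29 × 1040/1000 = 2.382 mol
n/ν for X = 10.24/4 = 2.560
n/ν for E = 2.382/1 = 2.382
Smallest n/ν is E → limiting reagent.
theoretical n(Q) = (3/1) × 2.382 = 7.146 mol → 271.2 g
% yield = 171 / 271.2 × 100 = 63.05 %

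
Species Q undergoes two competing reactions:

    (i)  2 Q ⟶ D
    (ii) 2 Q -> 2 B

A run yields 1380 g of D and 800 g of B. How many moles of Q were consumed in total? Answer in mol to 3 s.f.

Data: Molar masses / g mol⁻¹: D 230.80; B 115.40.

n(D) = 1380 / 230.80 = 5.979 mol
n(B) = 800 / 115.40 = 6.932 mol
n(Q) via (i) = (2/1)×5.979 = 11.96 mol
n(Q) via (ii) = (2/2)×6.932 = 6.932 mol
total n(Q) = 11.96 + 6.932 = 18.89 mol

18.9 mol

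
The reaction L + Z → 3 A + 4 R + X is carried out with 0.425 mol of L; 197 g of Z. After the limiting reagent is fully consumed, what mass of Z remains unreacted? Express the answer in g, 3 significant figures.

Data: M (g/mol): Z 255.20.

n(L) = 0.4250 mol
n(Z) = 197.0 / 255.20 = 0.7719 mol
n/ν for L = 0.4250/1 = 0.4250
n/ν for Z = 0.7719/1 = 0.7719
Smallest n/ν is L → limiting reagent.
Z consumed = (1/1) × 0.4250 = 0.4250 mol
Z remaining = 0.7719 − 0.4250 = 0.3469 mol
mass = 0.3469 × 255.20 = 88.53 g

88.5 g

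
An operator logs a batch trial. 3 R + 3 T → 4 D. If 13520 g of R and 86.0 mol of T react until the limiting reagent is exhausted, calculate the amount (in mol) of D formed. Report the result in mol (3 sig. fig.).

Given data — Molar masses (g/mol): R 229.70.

n(R) = 13520 / 229.70 = 58.86 mol
n(T) = 86.00 mol
n/ν for R = 58.86/3 = 19.62
n/ν for T = 86.00/3 = 28.67
Smallest n/ν is R → limiting reagent.
n(D) = (4/3) × 58.86 = 78.48 mol

78.5 mol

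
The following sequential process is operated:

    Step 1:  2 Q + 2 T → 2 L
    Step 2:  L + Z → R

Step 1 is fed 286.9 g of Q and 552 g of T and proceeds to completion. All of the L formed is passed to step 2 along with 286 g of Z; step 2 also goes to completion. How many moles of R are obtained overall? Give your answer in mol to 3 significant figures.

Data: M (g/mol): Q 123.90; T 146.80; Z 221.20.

Step 1:
n(Q) = 286.9 / 123.90 = 2.316 mol
n(T) = 552.0 / 146.80 = 3.760 mol
n/ν → Q: 1.158, T: 1.880; Q is limiting.
n(L) produced = (2/2) × 2.316 = 2.316 mol
Step 2:
n(L) available = 2.316 mol
n(Z) = 286.0 / 221.20 = 1.293 mol
n/ν → L: 2.316, Z: 1.293; Z is limiting.
n(R) = (1/1) × 1.293 = 1.293 mol

1.29 mol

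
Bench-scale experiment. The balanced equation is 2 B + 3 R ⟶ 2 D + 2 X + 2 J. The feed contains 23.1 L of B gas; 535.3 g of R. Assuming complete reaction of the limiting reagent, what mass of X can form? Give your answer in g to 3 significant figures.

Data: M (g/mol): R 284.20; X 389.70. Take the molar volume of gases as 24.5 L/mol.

n(B) = 23.10 / 24.5 = 0.9429 mol
n(R) = 535.3 / 284.20 = 1.884 mol
n/ν → B: 0.4715, R: 0.6280; B is limiting.
n(X) = (2/2) × 0.9429 = 0.9429 mol
mass = 0.9429 × 389.70 = 367.4 g

367 g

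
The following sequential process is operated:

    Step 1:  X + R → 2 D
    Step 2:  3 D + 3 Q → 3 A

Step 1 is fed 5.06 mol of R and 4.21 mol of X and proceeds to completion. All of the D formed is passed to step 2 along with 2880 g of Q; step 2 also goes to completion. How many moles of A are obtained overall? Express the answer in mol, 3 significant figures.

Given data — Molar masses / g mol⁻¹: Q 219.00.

8.42 mol

Step 1:
n(R) = 5.060 mol
n(X) = 4.210 mol
n/ν for R = 5.060/1 = 5.060
n/ν for X = 4.210/1 = 4.210
Smallest n/ν is X → limiting reagent.
n(D) produced = (2/1) × 4.210 = 8.420 mol
Step 2:
n(D) available = 8.420 mol
n(Q) = 2880 / 219.00 = 13.15 mol
n/ν for D = 8.420/3 = 2.807
n/ν for Q = 13.15/3 = 4.383
Smallest n/ν is D → limiting reagent.
n(A) = (3/3) × 8.420 = 8.420 mol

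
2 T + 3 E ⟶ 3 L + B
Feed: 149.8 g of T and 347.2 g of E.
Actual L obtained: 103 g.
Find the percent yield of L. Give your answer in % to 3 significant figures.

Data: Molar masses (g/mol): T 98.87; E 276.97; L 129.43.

n(T) = 149.8 / 98.87 = 1.515 mol
n(E) = 347.2 / 276.97 = 1.254 mol
n/ν for T = 1.515/2 = 0.7575
n/ν for E = 1.254/3 = 0.4180
Smallest n/ν is E → limiting reagent.
theoretical n(L) = (3/3) × 1.254 = 1.254 mol → 162.3 g
% yield = 103 / 162.3 × 100 = 63.46 %

63.5 %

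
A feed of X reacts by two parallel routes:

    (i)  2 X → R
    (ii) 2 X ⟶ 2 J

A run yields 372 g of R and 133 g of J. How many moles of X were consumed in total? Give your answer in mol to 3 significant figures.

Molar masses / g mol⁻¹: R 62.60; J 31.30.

n(R) = 372 / 62.60 = 5.942 mol
n(J) = 133 / 31.30 = 4.249 mol
n(X) via (i) = (2/1)×5.942 = 11.88 mol
n(X) via (ii) = (2/2)×4.249 = 4.249 mol
total n(X) = 11.88 + 4.249 = 16.13 mol

16.1 mol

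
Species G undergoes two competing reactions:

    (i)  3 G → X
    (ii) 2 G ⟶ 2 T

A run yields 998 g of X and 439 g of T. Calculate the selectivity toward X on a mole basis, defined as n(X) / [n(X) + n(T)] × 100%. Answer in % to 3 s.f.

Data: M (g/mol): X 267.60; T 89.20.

43.1 %

n(X) = 998 / 267.60 = 3.729 mol
n(T) = 439 / 89.20 = 4.922 mol
selectivity = 3.729/(3.729+4.922) × 100 = 43.10 %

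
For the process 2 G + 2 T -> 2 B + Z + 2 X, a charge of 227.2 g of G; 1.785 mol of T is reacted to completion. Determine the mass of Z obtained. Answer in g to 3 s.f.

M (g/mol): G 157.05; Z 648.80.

469 g

n(G) = 227.2 / 157.05 = 1.447 mol
n(T) = 1.785 mol
n/ν for G = 1.447/2 = 0.7235
n/ν for T = 1.785/2 = 0.8925
Smallest n/ν is G → limiting reagent.
n(Z) = (1/2) × 1.447 = 0.7235 mol
mass = 0.7235 × 648.80 = 469.4 g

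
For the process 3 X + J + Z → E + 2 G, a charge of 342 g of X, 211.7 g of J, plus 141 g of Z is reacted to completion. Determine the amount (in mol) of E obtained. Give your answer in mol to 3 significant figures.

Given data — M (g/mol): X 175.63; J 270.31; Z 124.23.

0.649 mol

n(X) = 342.0 / 175.63 = 1.947 mol
n(J) = 211.7 / 270.31 = 0.7832 mol
n(Z) = 141.0 / 124.23 = 1.135 mol
n/ν for X = 1.947/3 = 0.6490
n/ν for J = 0.7832/1 = 0.7832
n/ν for Z = 1.135/1 = 1.135
Smallest n/ν is X → limiting reagent.
n(E) = (1/3) × 1.947 = 0.6490 mol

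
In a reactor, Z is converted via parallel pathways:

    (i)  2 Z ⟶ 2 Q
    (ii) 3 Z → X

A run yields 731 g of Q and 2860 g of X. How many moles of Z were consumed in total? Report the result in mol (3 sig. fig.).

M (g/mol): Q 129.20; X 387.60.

27.8 mol

n(Q) = 731 / 129.20 = 5.658 mol
n(X) = 2860 / 387.60 = 7.379 mol
n(Z) via (i) = (2/2)×5.658 = 5.658 mol
n(Z) via (ii) = (3/1)×7.379 = 22.14 mol
total n(Z) = 5.658 + 22.14 = 27.80 mol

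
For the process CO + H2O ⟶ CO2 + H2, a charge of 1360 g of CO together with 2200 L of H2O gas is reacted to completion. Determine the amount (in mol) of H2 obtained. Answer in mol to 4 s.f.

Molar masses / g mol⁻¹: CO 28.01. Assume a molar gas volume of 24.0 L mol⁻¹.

48.55 mol

n(CO) = 1360 / 28.01 = 48.55 mol
n(H2O) = 2200 / 24.0 = 91.67 mol
n/ν for CO = 48.55/1 = 48.55
n/ν for H2O = 91.67/1 = 91.67
Smallest n/ν is CO → limiting reagent.
n(H2) = (1/1) × 48.55 = 48.55 mol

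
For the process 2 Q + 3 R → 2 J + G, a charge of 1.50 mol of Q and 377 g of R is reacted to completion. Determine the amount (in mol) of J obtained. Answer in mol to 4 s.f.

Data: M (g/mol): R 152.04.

n(Q) = 1.500 mol
n(R) = 377.0 / 152.04 = 2.480 mol
n/ν for Q = 1.500/2 = 0.7500
n/ν for R = 2.480/3 = 0.8267
Smallest n/ν is Q → limiting reagent.
n(J) = (2/2) × 1.500 = 1.500 mol

1.500 mol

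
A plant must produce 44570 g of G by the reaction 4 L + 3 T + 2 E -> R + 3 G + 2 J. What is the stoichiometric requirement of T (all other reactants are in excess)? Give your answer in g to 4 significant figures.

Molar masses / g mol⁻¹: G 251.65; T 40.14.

n(G) = 44570 / 251.65 = 177.1 mol
n(T) = (3/3) × 177.1 = 177.1 mol
mass = 177.1 × 40.14 = 7109 g

7109 g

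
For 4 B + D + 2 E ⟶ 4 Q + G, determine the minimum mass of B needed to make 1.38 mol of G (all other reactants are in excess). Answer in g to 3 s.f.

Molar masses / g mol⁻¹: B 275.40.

1520 g

n(G) = 1.380 mol
n(B) = (4/1) × 1.380 = 5.520 mol
mass = 5.520 × 275.40 = 1520 g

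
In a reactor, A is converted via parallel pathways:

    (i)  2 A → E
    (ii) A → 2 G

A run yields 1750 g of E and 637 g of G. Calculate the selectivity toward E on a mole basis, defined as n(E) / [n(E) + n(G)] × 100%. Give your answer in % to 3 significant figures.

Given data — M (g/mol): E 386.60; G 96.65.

n(E) = 1750 / 386.60 = 4.527 mol
n(G) = 637 / 96.65 = 6.591 mol
selectivity = 4.527/(4.527+6.591) × 100 = 40.72 %

40.7 %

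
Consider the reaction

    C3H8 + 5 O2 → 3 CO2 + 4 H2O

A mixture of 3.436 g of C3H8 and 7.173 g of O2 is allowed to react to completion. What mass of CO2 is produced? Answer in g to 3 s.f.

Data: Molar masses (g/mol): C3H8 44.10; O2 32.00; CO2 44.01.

5.92 g

n(C3H8) = 3.436 / 44.10 = 0.07791 mol
n(O2) = 7.173 / 32.00 = 0.2242 mol
n/ν for C3H8 = 0.07791/1 = 0.07791
n/ν for O2 = 0.2242/5 = 0.04484
Smallest n/ν is O2 → limiting reagent.
n(CO2) = (3/5) × 0.2242 = 0.1345 mol
mass = 0.1345 × 44.01 = 5.919 g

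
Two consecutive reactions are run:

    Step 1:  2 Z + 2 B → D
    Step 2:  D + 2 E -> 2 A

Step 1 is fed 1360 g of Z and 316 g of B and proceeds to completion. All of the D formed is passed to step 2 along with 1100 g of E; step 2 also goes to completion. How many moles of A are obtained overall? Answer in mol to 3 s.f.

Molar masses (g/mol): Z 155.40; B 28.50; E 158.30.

Step 1:
n(Z) = 1360 / 155.40 = 8.752 mol
n(B) = 316.0 / 28.50 = 11.09 mol
n/ν for Z = 8.752/2 = 4.376
n/ν for B = 11.09/2 = 5.545
Smallest n/ν is Z → limiting reagent.
n(D) produced = (1/2) × 8.752 = 4.376 mol
Step 2:
n(D) available = 4.376 mol
n(E) = 1100 / 158.30 = 6.949 mol
n/ν for D = 4.376/1 = 4.376
n/ν for E = 6.949/2 = 3.475
Smallest n/ν is E → limiting reagent.
n(A) = (2/2) × 6.949 = 6.949 mol

6.95 mol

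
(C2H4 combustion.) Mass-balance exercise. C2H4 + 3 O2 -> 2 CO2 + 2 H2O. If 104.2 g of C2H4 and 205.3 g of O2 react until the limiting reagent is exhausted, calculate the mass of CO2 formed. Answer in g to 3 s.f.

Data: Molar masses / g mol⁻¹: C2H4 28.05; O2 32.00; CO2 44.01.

188 g

n(C2H4) = 104.2 / 28.05 = 3.715 mol
n(O2) = 205.3 / 32.00 = 6.416 mol
n/ν for C2H4 = 3.715/1 = 3.715
n/ν for O2 = 6.416/3 = 2.139
Smallest n/ν is O2 → limiting reagent.
n(CO2) = (2/3) × 6.416 = 4.277 mol
mass = 4.277 × 44.01 = 188.2 g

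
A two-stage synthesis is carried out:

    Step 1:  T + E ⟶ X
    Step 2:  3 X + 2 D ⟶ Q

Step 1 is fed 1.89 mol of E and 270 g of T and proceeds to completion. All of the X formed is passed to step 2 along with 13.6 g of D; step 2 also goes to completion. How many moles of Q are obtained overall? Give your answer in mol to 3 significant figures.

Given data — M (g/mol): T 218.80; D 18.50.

Step 1:
n(E) = 1.890 mol
n(T) = 270.0 / 218.80 = 1.234 mol
n/ν for E = 1.890/1 = 1.890
n/ν for T = 1.234/1 = 1.234
Smallest n/ν is T → limiting reagent.
n(X) produced = (1/1) × 1.234 = 1.234 mol
Step 2:
n(X) available = 1.234 mol
n(D) = 13.60 / 18.50 = 0.7351 mol
n/ν for X = 1.234/3 = 0.4113
n/ν for D = 0.7351/2 = 0.3676
Smallest n/ν is D → limiting reagent.
n(Q) = (1/2) × 0.7351 = 0.3676 mol

0.368 mol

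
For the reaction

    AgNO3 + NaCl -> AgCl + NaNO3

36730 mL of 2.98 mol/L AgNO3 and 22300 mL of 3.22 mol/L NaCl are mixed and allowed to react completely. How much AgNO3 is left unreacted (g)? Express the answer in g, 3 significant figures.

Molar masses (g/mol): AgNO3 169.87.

6400 g

n(AgNO3) = 2.98 × 36730/1000 = 109.5 mol
n(NaCl) = 3.22 × 22300/1000 = 71.81 mol
n/ν for AgNO3 = 109.5/1 = 109.5
n/ν for NaCl = 71.81/1 = 71.81
Smallest n/ν is NaCl → limiting reagent.
AgNO3 consumed = (1/1) × 71.81 = 71.81 mol
AgNO3 remaining = 109.5 − 71.81 = 37.69 mol
mass = 37.69 × 169.87 = 6402 g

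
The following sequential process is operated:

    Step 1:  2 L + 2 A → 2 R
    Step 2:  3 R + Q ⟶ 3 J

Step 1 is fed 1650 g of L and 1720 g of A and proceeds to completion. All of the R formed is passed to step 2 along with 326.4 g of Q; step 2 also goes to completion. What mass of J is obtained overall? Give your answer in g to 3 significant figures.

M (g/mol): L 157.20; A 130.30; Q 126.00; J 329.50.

2560 g

Step 1:
n(L) = 1650 / 157.20 = 10.50 mol
n(A) = 1720 / 130.30 = 13.20 mol
n/ν for L = 10.50/2 = 5.250
n/ν for A = 13.20/2 = 6.600
Smallest n/ν is L → limiting reagent.
n(R) produced = (2/2) × 10.50 = 10.50 mol
Step 2:
n(R) available = 10.50 mol
n(Q) = 326.4 / 126.00 = 2.590 mol
n/ν for R = 10.50/3 = 3.500
n/ν for Q = 2.590/1 = 2.590
Smallest n/ν is Q → limiting reagent.
n(J) = (3/1) × 2.590 = 7.770 mol
mass = 7.770 × 329.50 = 2560 g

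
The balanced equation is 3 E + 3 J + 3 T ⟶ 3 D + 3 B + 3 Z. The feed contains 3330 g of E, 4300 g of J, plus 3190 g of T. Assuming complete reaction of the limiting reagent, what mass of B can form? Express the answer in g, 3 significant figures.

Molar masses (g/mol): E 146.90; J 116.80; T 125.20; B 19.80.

n(E) = 3330 / 146.90 = 22.67 mol
n(J) = 4300 / 116.80 = 36.82 mol
n(T) = 3190 / 125.20 = 25.48 mol
n/ν → E: 7.557, J: 12.27, T: 8.493; E is limiting.
n(B) = (3/3) × 22.67 = 22.67 mol
mass = 22.67 × 19.80 = 448.9 g

449 g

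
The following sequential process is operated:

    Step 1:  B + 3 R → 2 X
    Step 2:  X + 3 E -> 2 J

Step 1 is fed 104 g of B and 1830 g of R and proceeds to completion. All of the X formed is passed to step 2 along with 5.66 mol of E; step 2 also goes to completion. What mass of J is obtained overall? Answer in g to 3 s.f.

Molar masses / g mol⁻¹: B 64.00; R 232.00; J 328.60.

Step 1:
n(B) = 104.0 / 64.00 = 1.625 mol
n(R) = 1830 / 232.00 = 7.888 mol
n/ν for B = 1.625/1 = 1.625
n/ν for R = 7.888/3 = 2.629
Smallest n/ν is B → limiting reagent.
n(X) produced = (2/1) × 1.625 = 3.250 mol
Step 2:
n(X) available = 3.250 mol
n(E) = 5.660 mol
n/ν for X = 3.250/1 = 3.250
n/ν for E = 5.660/3 = 1.887
Smallest n/ν is E → limiting reagent.
n(J) = (2/3) × 5.660 = 3.773 mol
mass = 3.773 × 328.60 = 1240 g

1240 g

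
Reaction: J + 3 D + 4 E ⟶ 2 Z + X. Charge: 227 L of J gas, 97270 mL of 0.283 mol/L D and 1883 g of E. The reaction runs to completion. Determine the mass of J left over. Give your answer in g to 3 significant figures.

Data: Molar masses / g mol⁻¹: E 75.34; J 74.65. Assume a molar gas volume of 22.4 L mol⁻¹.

290 g

n(J) = 227.0 / 22.4 = 10.13 mol
n(D) = 0.283 × 97270/1000 = 27.53 mol
n(E) = 1883 / 75.34 = 24.99 mol
n/ν for J = 10.13/1 = 10.13
n/ν for D = 27.53/3 = 9.177
n/ν for E = 24.99/4 = 6.248
Smallest n/ν is E → limiting reagent.
J consumed = (1/4) × 24.99 = 6.248 mol
J remaining = 10.13 − 6.248 = 3.882 mol
mass = 3.882 × 74.65 = 289.8 g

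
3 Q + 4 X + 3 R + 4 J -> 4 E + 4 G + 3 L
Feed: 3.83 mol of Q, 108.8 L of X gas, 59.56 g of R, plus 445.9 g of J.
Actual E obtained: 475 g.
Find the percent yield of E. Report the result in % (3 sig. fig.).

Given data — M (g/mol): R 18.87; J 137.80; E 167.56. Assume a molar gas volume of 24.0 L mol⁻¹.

n(Q) = 3.830 mol
n(X) = 108.8 / 24.0 = 4.533 mol
n(R) = 59.56 / 18.87 = 3.156 mol
n(J) = 445.9 / 137.80 = 3.236 mol
n/ν for Q = 3.830/3 = 1.277
n/ν for X = 4.533/4 = 1.133
n/ν for R = 3.156/3 = 1.052
n/ν for J = 3.236/4 = 0.8090
Smallest n/ν is J → limiting reagent.
theoretical n(E) = (4/4) × 3.236 = 3.236 mol → 542.2 g
% yield = 475 / 542.2 × 100 = 87.61 %

87.6 %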